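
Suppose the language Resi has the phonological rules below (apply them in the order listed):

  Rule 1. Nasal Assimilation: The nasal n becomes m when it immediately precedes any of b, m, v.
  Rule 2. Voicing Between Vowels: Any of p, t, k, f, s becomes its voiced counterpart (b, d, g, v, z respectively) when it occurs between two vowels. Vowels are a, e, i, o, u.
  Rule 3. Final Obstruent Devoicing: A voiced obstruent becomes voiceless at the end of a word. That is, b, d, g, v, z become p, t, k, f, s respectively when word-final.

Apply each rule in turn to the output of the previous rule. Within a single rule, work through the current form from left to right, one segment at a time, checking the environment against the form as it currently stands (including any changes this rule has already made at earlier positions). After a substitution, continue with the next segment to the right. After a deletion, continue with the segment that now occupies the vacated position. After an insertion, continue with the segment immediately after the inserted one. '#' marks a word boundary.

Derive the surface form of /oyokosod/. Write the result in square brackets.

Rule 1 Nasal Assimilation: no change — [oyokosod]
Rule 2 Voicing Between Vowels: [oyokosod] → [oyogozod]
Rule 3 Final Obstruent Devoicing: [oyogozod] → [oyogozot]

[oyogozot]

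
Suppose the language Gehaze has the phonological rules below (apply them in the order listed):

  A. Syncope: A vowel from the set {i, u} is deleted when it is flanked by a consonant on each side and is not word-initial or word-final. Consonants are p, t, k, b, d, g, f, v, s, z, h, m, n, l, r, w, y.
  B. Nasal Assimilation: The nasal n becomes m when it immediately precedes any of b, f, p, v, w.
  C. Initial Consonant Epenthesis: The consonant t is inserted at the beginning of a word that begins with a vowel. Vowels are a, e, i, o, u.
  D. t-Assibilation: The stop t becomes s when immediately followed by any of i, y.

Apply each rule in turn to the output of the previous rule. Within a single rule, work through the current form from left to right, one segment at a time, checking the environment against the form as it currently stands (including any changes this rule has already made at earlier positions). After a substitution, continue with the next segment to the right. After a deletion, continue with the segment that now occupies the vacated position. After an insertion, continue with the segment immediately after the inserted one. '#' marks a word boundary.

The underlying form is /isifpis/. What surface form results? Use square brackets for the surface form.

A Syncope: [isifpis] → [isfps]
B Nasal Assimilation: no change — [isfps]
C Initial Consonant Epenthesis: [isfps] → [tisfps]
D t-Assibilation: [tisfps] → [sisfps]

[sisfps]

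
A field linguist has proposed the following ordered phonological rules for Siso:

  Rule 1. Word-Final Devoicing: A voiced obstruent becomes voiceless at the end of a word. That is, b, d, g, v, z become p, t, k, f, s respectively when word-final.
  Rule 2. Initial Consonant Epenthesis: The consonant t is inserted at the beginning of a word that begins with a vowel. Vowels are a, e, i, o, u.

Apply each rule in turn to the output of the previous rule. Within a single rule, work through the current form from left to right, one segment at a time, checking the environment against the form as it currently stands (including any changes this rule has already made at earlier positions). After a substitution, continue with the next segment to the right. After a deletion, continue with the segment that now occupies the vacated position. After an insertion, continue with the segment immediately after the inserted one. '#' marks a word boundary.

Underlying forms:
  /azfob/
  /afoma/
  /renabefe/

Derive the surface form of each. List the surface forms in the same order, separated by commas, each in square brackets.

[tazfop], [tafoma], [renabefe]

/azfob/:
  Rule 1 Word-Final Devoicing: [azfob] → [azfop]
  Rule 2 Initial Consonant Epenthesis: [azfop] → [tazfop]
/afoma/:
  Rule 1 Word-Final Devoicing: no change — [afoma]
  Rule 2 Initial Consonant Epenthesis: [afoma] → [tafoma]
/renabefe/:
  Rule 1 Word-Final Devoicing: no change — [renabefe]
  Rule 2 Initial Consonant Epenthesis: no change — [renabefe]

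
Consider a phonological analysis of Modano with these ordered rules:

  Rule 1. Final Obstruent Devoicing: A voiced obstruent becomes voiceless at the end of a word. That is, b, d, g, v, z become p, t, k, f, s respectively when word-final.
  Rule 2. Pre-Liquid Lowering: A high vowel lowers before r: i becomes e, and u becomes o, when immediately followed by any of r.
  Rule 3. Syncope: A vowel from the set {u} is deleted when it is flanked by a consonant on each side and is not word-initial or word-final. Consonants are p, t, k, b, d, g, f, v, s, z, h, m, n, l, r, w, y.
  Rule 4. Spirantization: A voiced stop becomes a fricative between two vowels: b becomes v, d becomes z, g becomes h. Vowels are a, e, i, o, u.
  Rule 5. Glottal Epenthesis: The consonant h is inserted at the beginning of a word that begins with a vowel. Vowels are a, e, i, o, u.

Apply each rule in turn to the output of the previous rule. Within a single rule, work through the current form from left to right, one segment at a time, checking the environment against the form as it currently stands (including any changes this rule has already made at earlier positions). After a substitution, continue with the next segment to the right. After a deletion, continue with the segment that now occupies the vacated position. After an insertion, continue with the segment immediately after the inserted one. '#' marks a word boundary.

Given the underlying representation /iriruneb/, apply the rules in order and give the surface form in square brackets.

Rule 1 Final Obstruent Devoicing: [iriruneb] → [irirunep]
Rule 2 Pre-Liquid Lowering: [irirunep] → [ererunep]
Rule 3 Syncope: [ererunep] → [erernep]
Rule 4 Spirantization: no change — [erernep]
Rule 5 Glottal Epenthesis: [erernep] → [herernep]

[herernep]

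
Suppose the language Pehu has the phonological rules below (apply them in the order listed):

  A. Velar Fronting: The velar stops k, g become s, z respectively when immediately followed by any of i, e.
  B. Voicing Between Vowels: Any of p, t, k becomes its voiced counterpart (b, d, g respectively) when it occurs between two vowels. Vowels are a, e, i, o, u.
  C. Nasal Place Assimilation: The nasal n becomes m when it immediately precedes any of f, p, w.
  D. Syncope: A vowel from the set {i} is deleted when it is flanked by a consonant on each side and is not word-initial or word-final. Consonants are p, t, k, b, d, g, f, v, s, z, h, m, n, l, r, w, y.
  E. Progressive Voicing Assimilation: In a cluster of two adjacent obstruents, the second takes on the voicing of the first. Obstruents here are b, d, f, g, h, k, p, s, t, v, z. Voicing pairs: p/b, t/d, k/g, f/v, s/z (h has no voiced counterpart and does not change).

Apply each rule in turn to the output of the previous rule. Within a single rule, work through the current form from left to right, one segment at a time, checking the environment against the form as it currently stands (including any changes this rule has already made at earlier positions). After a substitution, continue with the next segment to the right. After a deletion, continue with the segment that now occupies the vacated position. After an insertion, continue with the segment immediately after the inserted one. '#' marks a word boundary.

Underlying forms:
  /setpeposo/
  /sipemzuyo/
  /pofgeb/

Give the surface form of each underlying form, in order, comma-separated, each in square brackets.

/setpeposo/:
  A Velar Fronting: no change — [setpeposo]
  B Voicing Between Vowels: [setpeposo] → [setpeboso]
  C Nasal Place Assimilation: no change — [setpeboso]
  D Syncope: no change — [setpeboso]
  E Progressive Voicing Assimilation: no change — [setpeboso]
/sipemzuyo/:
  A Velar Fronting: no change — [sipemzuyo]
  B Voicing Between Vowels: [sipemzuyo] → [sibemzuyo]
  C Nasal Place Assimilation: no change — [sibemzuyo]
  D Syncope: [sibemzuyo] → [sbemzuyo]
  E Progressive Voicing Assimilation: [sbemzuyo] → [spemzuyo]
/pofgeb/:
  A Velar Fronting: [pofgeb] → [pofzeb]
  B Voicing Between Vowels: no change — [pofzeb]
  C Nasal Place Assimilation: no change — [pofzeb]
  D Syncope: no change — [pofzeb]
  E Progressive Voicing Assimilation: [pofzeb] → [pofseb]

[setpeboso], [spemzuyo], [pofseb]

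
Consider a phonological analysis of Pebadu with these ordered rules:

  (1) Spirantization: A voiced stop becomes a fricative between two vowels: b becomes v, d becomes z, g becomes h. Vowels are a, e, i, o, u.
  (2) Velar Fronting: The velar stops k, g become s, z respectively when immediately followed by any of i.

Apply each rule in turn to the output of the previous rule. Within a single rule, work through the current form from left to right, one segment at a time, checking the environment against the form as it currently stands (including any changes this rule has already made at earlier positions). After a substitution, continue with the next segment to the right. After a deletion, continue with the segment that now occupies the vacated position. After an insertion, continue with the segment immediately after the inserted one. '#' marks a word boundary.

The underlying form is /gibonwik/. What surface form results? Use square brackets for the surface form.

[zivonwik]

(1) Spirantization: [gibonwik] → [givonwik]
(2) Velar Fronting: [givonwik] → [zivonwik]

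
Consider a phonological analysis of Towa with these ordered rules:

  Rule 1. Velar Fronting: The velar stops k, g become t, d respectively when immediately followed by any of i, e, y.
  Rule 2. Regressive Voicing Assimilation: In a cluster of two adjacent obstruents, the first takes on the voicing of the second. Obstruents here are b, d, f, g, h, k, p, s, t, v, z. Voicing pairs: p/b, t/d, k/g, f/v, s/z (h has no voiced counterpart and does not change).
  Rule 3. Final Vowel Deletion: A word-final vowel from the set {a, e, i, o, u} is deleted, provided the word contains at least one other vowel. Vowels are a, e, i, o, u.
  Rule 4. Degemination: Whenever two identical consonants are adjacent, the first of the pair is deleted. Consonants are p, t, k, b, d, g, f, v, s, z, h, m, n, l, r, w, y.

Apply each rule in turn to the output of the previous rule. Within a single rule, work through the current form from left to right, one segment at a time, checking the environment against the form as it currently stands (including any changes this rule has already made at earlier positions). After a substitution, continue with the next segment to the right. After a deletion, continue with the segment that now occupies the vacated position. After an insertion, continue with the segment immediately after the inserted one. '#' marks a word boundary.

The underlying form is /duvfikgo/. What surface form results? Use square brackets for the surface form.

[dufig]

Rule 1 Velar Fronting: no change — [duvfikgo]
Rule 2 Regressive Voicing Assimilation: [duvfikgo] → [duffiggo]
Rule 3 Final Vowel Deletion: [duffiggo] → [duffigg]
Rule 4 Degemination: [duffigg] → [dufig]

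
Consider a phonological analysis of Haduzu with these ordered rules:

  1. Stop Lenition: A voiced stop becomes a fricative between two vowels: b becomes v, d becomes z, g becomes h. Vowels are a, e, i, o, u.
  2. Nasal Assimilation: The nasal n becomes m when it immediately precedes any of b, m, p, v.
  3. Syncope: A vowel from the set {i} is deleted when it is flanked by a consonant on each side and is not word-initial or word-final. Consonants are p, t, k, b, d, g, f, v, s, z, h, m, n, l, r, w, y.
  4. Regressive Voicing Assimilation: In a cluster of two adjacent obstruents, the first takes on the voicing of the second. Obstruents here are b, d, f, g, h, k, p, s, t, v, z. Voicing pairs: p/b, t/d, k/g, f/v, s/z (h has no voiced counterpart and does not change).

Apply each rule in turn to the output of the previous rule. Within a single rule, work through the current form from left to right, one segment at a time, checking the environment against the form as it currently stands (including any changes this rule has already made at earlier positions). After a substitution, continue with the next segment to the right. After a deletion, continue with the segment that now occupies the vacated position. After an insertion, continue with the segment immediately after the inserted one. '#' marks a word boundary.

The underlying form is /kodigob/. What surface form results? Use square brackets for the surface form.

[koshob]

1 Stop Lenition: [kodigob] → [kozihob]
2 Nasal Assimilation: no change — [kozihob]
3 Syncope: [kozihob] → [kozhob]
4 Regressive Voicing Assimilation: [kozhob] → [koshob]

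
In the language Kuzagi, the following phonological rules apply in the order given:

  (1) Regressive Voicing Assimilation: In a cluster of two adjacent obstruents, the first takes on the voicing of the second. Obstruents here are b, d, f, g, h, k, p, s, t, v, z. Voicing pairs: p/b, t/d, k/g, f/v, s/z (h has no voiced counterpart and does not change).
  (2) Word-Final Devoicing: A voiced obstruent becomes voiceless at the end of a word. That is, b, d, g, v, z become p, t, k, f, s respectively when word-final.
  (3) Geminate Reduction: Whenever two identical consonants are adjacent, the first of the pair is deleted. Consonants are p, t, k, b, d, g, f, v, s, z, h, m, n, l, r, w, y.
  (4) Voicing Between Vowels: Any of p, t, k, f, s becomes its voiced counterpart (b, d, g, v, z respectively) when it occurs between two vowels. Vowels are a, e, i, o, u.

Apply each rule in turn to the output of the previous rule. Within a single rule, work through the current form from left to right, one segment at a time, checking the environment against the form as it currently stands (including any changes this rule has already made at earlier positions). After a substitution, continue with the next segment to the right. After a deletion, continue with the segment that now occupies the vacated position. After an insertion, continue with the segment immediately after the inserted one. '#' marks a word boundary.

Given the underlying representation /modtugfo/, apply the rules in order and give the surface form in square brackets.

(1) Regressive Voicing Assimilation: [modtugfo] → [mottukfo]
(2) Word-Final Devoicing: no change — [mottukfo]
(3) Geminate Reduction: [mottukfo] → [motukfo]
(4) Voicing Between Vowels: [motukfo] → [modukfo]

[modukfo]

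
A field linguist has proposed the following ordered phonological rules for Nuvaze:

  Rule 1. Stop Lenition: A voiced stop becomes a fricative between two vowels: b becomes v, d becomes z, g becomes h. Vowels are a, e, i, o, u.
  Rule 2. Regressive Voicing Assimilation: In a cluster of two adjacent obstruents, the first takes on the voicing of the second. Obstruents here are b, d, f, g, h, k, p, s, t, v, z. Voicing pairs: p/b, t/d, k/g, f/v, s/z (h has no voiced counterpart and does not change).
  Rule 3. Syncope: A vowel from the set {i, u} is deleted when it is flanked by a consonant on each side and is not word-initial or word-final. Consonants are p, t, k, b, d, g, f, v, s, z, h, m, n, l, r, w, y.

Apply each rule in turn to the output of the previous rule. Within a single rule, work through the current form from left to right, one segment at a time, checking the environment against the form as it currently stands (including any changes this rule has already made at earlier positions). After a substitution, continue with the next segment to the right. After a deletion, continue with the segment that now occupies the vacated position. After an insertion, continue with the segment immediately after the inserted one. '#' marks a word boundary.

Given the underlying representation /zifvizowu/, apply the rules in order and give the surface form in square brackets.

Rule 1 Stop Lenition: no change — [zifvizowu]
Rule 2 Regressive Voicing Assimilation: [zifvizowu] → [zivvizowu]
Rule 3 Syncope: [zivvizowu] → [zvvzowu]

[zvvzowu]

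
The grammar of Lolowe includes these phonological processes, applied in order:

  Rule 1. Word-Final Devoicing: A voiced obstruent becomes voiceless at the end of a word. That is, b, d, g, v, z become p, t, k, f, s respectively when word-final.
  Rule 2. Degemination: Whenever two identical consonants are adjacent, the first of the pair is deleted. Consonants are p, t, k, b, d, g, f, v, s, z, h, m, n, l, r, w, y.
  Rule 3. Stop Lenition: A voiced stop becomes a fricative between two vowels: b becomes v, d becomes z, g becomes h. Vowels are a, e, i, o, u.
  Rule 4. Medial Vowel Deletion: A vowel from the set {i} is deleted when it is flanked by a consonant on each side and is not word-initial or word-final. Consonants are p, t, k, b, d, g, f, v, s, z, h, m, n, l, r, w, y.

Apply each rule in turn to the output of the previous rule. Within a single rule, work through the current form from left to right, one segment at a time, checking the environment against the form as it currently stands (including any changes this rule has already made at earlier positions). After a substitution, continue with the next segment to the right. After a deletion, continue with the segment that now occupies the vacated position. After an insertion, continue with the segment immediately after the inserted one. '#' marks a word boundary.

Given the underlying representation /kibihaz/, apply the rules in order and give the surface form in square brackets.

[kvhas]

Rule 1 Word-Final Devoicing: [kibihaz] → [kibihas]
Rule 2 Degemination: no change — [kibihas]
Rule 3 Stop Lenition: [kibihas] → [kivihas]
Rule 4 Medial Vowel Deletion: [kivihas] → [kvhas]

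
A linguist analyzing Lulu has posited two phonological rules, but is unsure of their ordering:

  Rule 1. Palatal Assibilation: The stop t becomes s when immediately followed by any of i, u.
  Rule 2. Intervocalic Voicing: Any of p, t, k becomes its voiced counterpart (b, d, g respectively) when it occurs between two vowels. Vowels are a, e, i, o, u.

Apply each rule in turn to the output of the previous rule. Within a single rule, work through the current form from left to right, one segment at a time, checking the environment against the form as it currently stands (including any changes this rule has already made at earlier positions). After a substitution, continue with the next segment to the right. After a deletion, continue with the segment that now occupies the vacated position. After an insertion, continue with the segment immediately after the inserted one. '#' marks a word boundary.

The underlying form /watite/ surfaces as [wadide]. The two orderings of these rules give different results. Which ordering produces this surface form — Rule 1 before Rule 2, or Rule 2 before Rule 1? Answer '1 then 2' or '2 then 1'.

Order 1 then 2:
  1 Palatal Assibilation: [watite] → [wasite]
  2 Intervocalic Voicing: [wasite] → [waside]
  result: [waside]
Order 2 then 1:
  2 Intervocalic Voicing: [watite] → [wadide]
  1 Palatal Assibilation: no change — [wadide]
  result: [wadide]

2 then 1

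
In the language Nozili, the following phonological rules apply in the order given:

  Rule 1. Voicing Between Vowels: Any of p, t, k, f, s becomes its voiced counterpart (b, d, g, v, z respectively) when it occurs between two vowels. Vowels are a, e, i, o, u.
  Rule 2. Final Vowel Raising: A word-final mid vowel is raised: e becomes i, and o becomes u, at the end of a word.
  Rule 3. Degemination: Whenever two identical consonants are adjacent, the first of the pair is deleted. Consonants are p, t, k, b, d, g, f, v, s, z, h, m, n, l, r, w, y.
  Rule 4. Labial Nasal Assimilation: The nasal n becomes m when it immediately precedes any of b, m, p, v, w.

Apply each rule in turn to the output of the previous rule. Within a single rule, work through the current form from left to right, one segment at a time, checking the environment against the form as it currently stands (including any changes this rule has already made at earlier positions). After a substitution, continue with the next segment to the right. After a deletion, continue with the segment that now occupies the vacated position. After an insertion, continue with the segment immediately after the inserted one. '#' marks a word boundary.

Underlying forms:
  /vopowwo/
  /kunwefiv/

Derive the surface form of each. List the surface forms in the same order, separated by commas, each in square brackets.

[vobowu], [kumweviv]

/vopowwo/:
  Rule 1 Voicing Between Vowels: [vopowwo] → [vobowwo]
  Rule 2 Final Vowel Raising: [vobowwo] → [vobowwu]
  Rule 3 Degemination: [vobowwu] → [vobowu]
  Rule 4 Labial Nasal Assimilation: no change — [vobowu]
/kunwefiv/:
  Rule 1 Voicing Between Vowels: [kunwefiv] → [kunweviv]
  Rule 2 Final Vowel Raising: no change — [kunweviv]
  Rule 3 Degemination: no change — [kunweviv]
  Rule 4 Labial Nasal Assimilation: [kunweviv] → [kumweviv]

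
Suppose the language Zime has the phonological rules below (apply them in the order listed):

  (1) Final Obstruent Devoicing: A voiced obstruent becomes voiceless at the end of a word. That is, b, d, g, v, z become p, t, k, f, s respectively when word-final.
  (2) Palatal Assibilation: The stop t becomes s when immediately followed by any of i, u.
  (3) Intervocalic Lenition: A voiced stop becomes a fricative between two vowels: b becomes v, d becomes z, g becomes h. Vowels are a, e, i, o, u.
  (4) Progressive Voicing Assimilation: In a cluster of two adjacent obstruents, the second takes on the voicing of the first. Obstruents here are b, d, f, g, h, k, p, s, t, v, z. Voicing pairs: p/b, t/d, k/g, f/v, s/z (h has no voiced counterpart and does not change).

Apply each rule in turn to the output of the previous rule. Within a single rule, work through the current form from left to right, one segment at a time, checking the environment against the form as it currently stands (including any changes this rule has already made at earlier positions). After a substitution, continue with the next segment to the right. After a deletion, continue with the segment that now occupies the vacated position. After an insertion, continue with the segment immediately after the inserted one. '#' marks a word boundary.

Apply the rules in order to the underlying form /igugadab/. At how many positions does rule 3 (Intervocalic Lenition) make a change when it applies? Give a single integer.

3

(1) Final Obstruent Devoicing: [igugadab] → [igugadap]
(2) Palatal Assibilation: no change — [igugadap]
(3) Intervocalic Lenition: [igugadap] → [ihuhazap]
(4) Progressive Voicing Assimilation: no change — [ihuhazap]
Rule 3 changed 3 position(s).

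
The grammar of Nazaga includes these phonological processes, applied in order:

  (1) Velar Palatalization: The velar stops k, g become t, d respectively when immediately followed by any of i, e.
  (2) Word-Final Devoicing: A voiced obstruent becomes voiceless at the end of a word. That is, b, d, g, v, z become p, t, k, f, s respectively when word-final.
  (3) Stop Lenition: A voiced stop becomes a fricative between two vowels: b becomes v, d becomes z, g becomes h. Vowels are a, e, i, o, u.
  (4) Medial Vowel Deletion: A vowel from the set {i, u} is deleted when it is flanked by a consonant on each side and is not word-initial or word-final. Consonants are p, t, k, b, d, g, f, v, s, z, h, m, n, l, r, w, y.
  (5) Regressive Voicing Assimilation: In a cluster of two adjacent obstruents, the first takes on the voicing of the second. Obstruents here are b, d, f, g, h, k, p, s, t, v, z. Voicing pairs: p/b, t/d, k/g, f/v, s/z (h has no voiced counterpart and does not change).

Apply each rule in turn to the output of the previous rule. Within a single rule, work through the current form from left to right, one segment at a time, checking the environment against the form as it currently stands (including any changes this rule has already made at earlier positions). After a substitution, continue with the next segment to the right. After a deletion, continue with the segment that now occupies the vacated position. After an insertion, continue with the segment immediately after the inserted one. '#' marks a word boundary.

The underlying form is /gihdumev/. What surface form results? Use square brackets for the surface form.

[thdmef]

(1) Velar Palatalization: [gihdumev] → [dihdumev]
(2) Word-Final Devoicing: [dihdumev] → [dihdumef]
(3) Stop Lenition: no change — [dihdumef]
(4) Medial Vowel Deletion: [dihdumef] → [dhdmef]
(5) Regressive Voicing Assimilation: [dhdmef] → [thdmef]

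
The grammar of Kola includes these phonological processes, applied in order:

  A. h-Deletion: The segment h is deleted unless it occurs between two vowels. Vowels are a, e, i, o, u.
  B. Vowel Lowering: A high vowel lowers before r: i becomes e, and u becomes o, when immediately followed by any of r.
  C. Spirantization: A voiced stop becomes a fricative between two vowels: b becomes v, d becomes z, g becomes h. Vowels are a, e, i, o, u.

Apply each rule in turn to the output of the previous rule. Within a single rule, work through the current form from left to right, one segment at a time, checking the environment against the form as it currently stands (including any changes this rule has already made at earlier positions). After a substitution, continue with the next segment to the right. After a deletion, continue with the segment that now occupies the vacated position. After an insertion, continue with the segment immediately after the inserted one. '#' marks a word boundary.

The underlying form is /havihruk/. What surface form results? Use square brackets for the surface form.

A h-Deletion: [havihruk] → [aviruk]
B Vowel Lowering: [aviruk] → [averuk]
C Spirantization: no change — [averuk]

[averuk]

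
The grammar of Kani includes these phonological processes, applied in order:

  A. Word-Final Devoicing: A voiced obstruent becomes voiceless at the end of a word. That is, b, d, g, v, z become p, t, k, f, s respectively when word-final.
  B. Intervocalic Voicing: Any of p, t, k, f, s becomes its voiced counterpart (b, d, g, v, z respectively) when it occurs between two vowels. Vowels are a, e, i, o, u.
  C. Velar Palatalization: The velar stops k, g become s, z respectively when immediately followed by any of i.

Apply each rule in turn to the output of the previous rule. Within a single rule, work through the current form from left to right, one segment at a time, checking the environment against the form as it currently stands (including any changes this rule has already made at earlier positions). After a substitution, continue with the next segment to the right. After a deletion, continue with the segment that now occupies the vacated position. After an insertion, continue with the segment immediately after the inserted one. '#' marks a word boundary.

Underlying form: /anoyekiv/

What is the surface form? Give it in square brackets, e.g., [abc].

[anoyezif]

A Word-Final Devoicing: [anoyekiv] → [anoyekif]
B Intervocalic Voicing: [anoyekif] → [anoyegif]
C Velar Palatalization: [anoyegif] → [anoyezif]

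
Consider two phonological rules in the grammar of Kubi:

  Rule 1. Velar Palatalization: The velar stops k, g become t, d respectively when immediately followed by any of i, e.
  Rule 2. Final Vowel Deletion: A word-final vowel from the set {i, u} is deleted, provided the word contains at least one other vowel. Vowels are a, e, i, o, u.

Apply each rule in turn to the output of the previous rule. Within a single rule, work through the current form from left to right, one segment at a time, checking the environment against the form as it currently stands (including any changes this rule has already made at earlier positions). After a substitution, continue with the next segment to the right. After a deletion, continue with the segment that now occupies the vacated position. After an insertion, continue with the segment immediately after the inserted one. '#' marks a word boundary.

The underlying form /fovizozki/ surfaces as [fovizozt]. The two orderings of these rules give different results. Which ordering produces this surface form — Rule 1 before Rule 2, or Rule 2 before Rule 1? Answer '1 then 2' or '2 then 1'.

Order 1 then 2:
  1 Velar Palatalization: [fovizozki] → [fovizozti]
  2 Final Vowel Deletion: [fovizozti] → [fovizozt]
  result: [fovizozt]
Order 2 then 1:
  2 Final Vowel Deletion: [fovizozki] → [fovizozk]
  1 Velar Palatalization: no change — [fovizozk]
  result: [fovizozk]

1 then 2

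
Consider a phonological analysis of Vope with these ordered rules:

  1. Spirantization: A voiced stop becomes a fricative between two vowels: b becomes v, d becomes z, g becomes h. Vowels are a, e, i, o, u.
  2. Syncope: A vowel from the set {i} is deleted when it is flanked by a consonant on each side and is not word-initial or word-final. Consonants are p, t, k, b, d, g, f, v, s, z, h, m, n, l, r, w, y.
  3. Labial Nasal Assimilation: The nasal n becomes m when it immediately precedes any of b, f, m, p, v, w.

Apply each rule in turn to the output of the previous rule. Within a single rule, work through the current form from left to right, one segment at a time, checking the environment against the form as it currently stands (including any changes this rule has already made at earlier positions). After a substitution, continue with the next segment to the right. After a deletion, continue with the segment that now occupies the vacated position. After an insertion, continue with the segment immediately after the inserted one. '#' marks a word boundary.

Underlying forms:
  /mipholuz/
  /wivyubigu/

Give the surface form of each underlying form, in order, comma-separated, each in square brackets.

/mipholuz/:
  1 Spirantization: no change — [mipholuz]
  2 Syncope: [mipholuz] → [mpholuz]
  3 Labial Nasal Assimilation: no change — [mpholuz]
/wivyubigu/:
  1 Spirantization: [wivyubigu] → [wivyuvihu]
  2 Syncope: [wivyuvihu] → [wvyuvhu]
  3 Labial Nasal Assimilation: no change — [wvyuvhu]

[mpholuz], [wvyuvhu]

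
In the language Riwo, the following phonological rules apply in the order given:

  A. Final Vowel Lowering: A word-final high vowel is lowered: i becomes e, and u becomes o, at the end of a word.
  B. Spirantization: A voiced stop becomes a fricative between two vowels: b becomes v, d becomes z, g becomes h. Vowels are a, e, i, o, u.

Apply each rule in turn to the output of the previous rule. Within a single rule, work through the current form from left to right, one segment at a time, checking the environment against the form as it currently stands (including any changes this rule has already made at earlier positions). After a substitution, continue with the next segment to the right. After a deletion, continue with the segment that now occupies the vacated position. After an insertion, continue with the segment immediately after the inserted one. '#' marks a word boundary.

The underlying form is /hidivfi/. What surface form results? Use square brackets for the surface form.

A Final Vowel Lowering: [hidivfi] → [hidivfe]
B Spirantization: [hidivfe] → [hizivfe]

[hizivfe]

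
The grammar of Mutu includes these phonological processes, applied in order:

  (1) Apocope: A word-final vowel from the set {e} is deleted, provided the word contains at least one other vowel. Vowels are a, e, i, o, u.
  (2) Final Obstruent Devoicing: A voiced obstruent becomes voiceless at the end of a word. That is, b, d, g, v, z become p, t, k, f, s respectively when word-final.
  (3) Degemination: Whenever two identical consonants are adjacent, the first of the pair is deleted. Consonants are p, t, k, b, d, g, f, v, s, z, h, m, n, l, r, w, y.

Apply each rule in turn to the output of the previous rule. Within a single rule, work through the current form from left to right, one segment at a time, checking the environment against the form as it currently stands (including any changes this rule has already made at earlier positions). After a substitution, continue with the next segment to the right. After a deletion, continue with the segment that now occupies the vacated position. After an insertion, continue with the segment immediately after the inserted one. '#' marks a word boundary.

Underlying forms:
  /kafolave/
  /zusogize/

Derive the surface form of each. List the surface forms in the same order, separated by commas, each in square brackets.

/kafolave/:
  (1) Apocope: [kafolave] → [kafolav]
  (2) Final Obstruent Devoicing: [kafolav] → [kafolaf]
  (3) Degemination: no change — [kafolaf]
/zusogize/:
  (1) Apocope: [zusogize] → [zusogiz]
  (2) Final Obstruent Devoicing: [zusogiz] → [zusogis]
  (3) Degemination: no change — [zusogis]

[kafolaf], [zusogis]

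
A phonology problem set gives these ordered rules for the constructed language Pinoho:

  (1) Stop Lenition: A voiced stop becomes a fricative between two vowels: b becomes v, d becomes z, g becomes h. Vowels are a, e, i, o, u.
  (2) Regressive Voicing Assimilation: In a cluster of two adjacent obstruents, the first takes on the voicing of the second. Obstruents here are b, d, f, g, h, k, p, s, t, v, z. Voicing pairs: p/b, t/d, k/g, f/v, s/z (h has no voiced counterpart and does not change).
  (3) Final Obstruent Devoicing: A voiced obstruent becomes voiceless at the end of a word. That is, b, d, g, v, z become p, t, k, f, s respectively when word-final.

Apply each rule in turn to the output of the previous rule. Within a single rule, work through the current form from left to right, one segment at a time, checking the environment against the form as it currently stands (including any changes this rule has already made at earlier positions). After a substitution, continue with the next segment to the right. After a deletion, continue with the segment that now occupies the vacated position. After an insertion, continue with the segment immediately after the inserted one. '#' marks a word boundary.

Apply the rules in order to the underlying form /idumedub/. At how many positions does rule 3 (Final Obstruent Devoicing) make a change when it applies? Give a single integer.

1

(1) Stop Lenition: [idumedub] → [izumezub]
(2) Regressive Voicing Assimilation: no change — [izumezub]
(3) Final Obstruent Devoicing: [izumezub] → [izumezup]
Rule 3 changed 1 position(s).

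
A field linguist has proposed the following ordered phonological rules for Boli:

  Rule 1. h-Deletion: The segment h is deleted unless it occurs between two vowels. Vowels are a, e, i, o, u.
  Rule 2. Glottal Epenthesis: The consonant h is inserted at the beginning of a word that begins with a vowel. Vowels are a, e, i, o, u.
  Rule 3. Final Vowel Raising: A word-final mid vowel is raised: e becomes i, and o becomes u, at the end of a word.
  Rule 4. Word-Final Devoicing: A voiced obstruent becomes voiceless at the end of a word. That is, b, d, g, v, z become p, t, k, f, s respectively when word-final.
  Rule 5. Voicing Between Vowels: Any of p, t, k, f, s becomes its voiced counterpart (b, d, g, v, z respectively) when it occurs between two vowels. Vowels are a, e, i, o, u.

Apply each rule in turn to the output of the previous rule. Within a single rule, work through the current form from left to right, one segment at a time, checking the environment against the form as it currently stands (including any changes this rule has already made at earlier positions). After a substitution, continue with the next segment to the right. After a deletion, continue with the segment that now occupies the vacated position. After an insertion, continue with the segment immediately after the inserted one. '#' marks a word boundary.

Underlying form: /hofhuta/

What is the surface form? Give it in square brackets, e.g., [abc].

[hovuda]

Rule 1 h-Deletion: [hofhuta] → [ofuta]
Rule 2 Glottal Epenthesis: [ofuta] → [hofuta]
Rule 3 Final Vowel Raising: no change — [hofuta]
Rule 4 Word-Final Devoicing: no change — [hofuta]
Rule 5 Voicing Between Vowels: [hofuta] → [hovuda]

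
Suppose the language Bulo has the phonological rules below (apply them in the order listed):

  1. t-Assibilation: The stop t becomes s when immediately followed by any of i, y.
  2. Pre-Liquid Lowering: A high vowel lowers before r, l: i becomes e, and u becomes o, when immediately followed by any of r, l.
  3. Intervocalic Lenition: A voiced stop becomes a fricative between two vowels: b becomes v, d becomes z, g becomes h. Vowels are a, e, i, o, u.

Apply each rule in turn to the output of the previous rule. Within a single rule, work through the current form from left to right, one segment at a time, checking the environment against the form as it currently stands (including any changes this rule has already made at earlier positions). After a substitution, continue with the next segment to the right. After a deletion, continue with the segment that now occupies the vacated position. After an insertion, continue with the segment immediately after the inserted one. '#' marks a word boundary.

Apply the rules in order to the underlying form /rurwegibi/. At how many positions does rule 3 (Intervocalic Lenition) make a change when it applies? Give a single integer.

1 t-Assibilation: no change — [rurwegibi]
2 Pre-Liquid Lowering: [rurwegibi] → [rorwegibi]
3 Intervocalic Lenition: [rorwegibi] → [rorwehivi]
Rule 3 changed 2 position(s).

2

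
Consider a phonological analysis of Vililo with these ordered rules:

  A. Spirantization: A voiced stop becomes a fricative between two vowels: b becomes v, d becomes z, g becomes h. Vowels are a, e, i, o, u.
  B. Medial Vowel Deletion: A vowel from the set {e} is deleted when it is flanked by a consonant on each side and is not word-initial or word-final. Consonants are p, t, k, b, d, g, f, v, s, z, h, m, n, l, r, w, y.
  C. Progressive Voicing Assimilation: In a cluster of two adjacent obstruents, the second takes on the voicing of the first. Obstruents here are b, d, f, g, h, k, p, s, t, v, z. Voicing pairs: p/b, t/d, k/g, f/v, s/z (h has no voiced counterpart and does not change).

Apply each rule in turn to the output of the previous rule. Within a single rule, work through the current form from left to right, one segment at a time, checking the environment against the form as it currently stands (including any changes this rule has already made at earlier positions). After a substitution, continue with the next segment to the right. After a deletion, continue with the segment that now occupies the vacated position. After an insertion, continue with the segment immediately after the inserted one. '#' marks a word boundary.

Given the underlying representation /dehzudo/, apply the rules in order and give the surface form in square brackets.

[dhsuzo]

A Spirantization: [dehzudo] → [dehzuzo]
B Medial Vowel Deletion: [dehzuzo] → [dhzuzo]
C Progressive Voicing Assimilation: [dhzuzo] → [dhsuzo]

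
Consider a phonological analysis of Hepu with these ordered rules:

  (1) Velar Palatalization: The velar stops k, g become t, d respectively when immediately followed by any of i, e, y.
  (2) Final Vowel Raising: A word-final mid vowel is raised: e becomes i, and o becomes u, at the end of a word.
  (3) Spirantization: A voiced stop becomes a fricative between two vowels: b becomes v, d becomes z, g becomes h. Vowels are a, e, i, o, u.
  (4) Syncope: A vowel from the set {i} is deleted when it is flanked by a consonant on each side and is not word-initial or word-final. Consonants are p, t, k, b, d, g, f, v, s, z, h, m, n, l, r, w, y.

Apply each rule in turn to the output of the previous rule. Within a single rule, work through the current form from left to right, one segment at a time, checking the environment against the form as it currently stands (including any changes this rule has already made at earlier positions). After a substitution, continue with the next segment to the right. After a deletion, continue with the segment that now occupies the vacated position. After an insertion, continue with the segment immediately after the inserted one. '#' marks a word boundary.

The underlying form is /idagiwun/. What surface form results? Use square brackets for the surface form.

[izazwun]

(1) Velar Palatalization: [idagiwun] → [idadiwun]
(2) Final Vowel Raising: no change — [idadiwun]
(3) Spirantization: [idadiwun] → [izaziwun]
(4) Syncope: [izaziwun] → [izazwun]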